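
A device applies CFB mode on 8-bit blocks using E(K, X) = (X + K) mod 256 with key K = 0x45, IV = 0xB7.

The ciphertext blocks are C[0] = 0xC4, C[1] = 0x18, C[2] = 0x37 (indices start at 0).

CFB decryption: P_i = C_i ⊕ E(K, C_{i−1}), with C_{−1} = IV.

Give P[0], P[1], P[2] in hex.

P[0]: E(K, 0xB7) = 0xFC; 0xC4 ⊕ 0xFC = 0x38.
P[1]: E(K, 0xC4) = 0x09; 0x18 ⊕ 0x09 = 0x11.
P[2]: E(K, 0x18) = 0x5D; 0x37 ⊕ 0x5D = 0x6A.

P[0] = 0x38, P[1] = 0x11, P[2] = 0x6A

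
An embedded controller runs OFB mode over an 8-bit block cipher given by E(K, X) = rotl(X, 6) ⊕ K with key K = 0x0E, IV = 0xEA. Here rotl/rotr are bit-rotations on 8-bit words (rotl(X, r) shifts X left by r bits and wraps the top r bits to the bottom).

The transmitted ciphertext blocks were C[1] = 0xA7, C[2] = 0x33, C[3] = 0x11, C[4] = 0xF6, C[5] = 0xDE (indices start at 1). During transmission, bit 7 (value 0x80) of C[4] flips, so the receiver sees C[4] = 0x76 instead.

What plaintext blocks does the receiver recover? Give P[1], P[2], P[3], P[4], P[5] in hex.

OFB decryption: S_i = E(K, S_{i−1}) with S_{0} = IV; P_i = C_i ⊕ S_i.
Only C[4] changed, to 0x76. In OFB, a change in C_i flips the same bit in P_i only; the keystream is unaffected. Decrypting the received ciphertext:
P[1]: S = E(K, 0xEA) = 0xB4; 0xA7 ⊕ 0xB4 = 0x13.
P[2]: S = E(K, 0xB4) = 0x23; 0x33 ⊕ 0x23 = 0x10.
P[3]: S = E(K, 0x23) = 0xC6; 0x11 ⊕ 0xC6 = 0xD7.
P[4]: S = E(K, 0xC6) = 0xBF; 0x76 ⊕ 0xBF = 0xC9.
P[5]: S = E(K, 0xBF) = 0xE1; 0xDE ⊕ 0xE1 = 0x3F.
Blocks that differ from the original plaintext: P[4].

P[1] = 0x13, P[2] = 0x10, P[3] = 0xD7, P[4] = 0xC9, P[5] = 0x3F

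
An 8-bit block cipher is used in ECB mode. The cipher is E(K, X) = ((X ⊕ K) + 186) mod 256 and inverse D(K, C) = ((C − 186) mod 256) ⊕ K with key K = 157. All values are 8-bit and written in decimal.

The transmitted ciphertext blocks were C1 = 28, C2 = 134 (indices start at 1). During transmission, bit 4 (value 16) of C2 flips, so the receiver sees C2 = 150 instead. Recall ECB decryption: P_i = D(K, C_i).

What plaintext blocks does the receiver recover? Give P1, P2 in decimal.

Only C2 changed, to 150. In ECB, a change in C_i affects only P_i. Decrypting the received ciphertext:
P1: D(K, 28) = 255.
P2: D(K, 150) = 65.
Blocks that differ from the original plaintext: P2.

P1 = 255, P2 = 65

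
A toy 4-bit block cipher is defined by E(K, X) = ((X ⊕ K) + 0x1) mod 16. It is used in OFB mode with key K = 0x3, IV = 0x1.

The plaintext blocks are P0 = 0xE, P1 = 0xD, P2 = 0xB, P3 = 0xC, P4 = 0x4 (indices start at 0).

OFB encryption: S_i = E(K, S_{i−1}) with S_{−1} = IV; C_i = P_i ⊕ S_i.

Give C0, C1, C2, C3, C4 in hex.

C0: S = E(K, 0x1) = 0x3; 0xE ⊕ 0x3 = 0xD.
C1: S = E(K, 0x3) = 0x1; 0xD ⊕ 0x1 = 0xC.
C2: S = E(K, 0x1) = 0x3; 0xB ⊕ 0x3 = 0x8.
C3: S = E(K, 0x3) = 0x1; 0xC ⊕ 0x1 = 0xD.
C4: S = E(K, 0x1) = 0x3; 0x4 ⊕ 0x3 = 0x7.

C0 = 0xD, C1 = 0xC, C2 = 0x8, C3 = 0xD, C4 = 0x7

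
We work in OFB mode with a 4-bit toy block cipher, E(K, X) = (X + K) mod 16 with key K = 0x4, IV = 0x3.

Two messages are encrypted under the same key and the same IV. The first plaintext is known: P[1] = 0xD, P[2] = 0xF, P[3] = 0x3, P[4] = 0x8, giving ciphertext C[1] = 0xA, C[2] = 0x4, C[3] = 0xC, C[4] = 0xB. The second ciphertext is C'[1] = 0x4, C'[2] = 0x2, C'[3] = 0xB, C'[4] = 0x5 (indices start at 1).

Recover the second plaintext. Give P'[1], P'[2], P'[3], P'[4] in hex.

In OFB with a reused IV, both messages share the same keystream S_i, so C_i ⊕ C'_i = P_i ⊕ P'_i and thus P'_i = P_i ⊕ C_i ⊕ C'_i.
P'[1]: 0xD ⊕ 0xA ⊕ 0x4 = 0x3.
P'[2]: 0xF ⊕ 0x4 ⊕ 0x2 = 0x9.
P'[3]: 0x3 ⊕ 0xC ⊕ 0xB = 0x4.
P'[4]: 0x8 ⊕ 0xB ⊕ 0x5 = 0x6.

P'[1] = 0x3, P'[2] = 0x9, P'[3] = 0x4, P'[4] = 0x6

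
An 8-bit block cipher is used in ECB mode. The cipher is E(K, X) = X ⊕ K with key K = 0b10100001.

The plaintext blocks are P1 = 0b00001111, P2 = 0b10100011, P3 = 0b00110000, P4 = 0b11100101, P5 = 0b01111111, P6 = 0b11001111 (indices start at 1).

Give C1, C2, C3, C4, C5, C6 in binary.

ECB encryption: C_i = E(K, P_i).
C1: E(K, 0b00001111) = 0b10101110.
C2: E(K, 0b10100011) = 0b00000010.
C3: E(K, 0b00110000) = 0b10010001.
C4: E(K, 0b11100101) = 0b01000100.
C5: E(K, 0b01111111) = 0b11011110.
C6: E(K, 0b11001111) = 0b01101110.

C1 = 0b10101110, C2 = 0b00000010, C3 = 0b10010001, C4 = 0b01000100, C5 = 0b11011110, C6 = 0b01101110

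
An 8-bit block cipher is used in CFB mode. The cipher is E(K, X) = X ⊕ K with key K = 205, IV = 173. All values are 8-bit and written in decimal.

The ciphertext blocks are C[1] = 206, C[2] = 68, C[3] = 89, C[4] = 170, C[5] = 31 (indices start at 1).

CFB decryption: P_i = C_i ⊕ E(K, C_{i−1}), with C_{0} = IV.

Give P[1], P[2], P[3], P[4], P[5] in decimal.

P[1] = 174, P[2] = 71, P[3] = 208, P[4] = 62, P[5] = 120

P[1]: E(K, 173) = 96; 206 ⊕ 96 = 174.
P[2]: E(K, 206) = 3; 68 ⊕ 3 = 71.
P[3]: E(K, 68) = 137; 89 ⊕ 137 = 208.
P[4]: E(K, 89) = 148; 170 ⊕ 148 = 62.
P[5]: E(K, 170) = 103; 31 ⊕ 103 = 120.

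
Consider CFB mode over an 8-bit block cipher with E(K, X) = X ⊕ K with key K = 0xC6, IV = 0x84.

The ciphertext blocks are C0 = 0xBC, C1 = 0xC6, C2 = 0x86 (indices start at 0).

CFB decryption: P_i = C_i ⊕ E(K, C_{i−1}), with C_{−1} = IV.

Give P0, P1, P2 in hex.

P0 = 0xFE, P1 = 0xBC, P2 = 0x86

P0: E(K, 0x84) = 0x42; 0xBC ⊕ 0x42 = 0xFE.
P1: E(K, 0xBC) = 0x7A; 0xC6 ⊕ 0x7A = 0xBC.
P2: E(K, 0xC6) = 0x00; 0x86 ⊕ 0x00 = 0x86.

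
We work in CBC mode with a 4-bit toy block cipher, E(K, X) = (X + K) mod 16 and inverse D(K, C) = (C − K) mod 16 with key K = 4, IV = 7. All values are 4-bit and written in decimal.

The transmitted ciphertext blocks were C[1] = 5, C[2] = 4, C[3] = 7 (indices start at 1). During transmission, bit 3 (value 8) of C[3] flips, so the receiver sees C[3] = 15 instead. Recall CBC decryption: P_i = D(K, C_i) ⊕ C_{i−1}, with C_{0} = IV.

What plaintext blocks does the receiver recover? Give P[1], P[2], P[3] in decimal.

P[1] = 6, P[2] = 5, P[3] = 15

Only C[3] changed, to 15. In CBC, a change in C_i garbles P_i and flips the same bit in P_{i+1}. Decrypting the received ciphertext:
P[1]: D(K, 5) = 1; 1 ⊕ 7 = 6.
P[2]: D(K, 4) = 0; 0 ⊕ 5 = 5.
P[3]: D(K, 15) = 11; 11 ⊕ 4 = 15.
Blocks that differ from the original plaintext: P[3].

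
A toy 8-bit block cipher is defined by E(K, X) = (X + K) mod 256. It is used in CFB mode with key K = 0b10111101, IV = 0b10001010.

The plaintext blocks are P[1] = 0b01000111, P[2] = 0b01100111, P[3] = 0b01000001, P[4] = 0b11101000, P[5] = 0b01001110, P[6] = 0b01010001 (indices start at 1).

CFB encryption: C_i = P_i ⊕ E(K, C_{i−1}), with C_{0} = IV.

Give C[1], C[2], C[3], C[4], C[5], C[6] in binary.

C[1] = 0b00000000, C[2] = 0b11011010, C[3] = 0b11010110, C[4] = 0b01111011, C[5] = 0b01110110, C[6] = 0b01100010

C[1]: E(K, 0b10001010) = 0b01000111; 0b01000111 ⊕ 0b01000111 = 0b00000000.
C[2]: E(K, 0b00000000) = 0b10111101; 0b01100111 ⊕ 0b10111101 = 0b11011010.
C[3]: E(K, 0b11011010) = 0b10010111; 0b01000001 ⊕ 0b10010111 = 0b11010110.
C[4]: E(K, 0b11010110) = 0b10010011; 0b11101000 ⊕ 0b10010011 = 0b01111011.
C[5]: E(K, 0b01111011) = 0b00111000; 0b01001110 ⊕ 0b00111000 = 0b01110110.
C[6]: E(K, 0b01110110) = 0b00110011; 0b01010001 ⊕ 0b00110011 = 0b01100010.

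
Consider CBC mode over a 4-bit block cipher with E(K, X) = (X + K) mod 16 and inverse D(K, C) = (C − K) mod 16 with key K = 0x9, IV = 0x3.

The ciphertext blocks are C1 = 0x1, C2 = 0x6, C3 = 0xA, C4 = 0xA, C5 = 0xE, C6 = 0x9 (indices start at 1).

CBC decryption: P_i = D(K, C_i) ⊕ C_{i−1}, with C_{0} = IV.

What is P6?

P6: D(K, 0x9) = 0x0; 0x0 ⊕ 0xE = 0xE.

P6 = 0xE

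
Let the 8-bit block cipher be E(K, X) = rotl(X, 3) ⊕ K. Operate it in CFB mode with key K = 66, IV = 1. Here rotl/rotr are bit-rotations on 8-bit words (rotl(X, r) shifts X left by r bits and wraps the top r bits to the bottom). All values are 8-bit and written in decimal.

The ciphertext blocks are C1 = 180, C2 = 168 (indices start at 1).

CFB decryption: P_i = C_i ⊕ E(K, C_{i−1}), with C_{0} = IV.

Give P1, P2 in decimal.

P1: E(K, 1) = 74; 180 ⊕ 74 = 254.
P2: E(K, 180) = 231; 168 ⊕ 231 = 79.

P1 = 254, P2 = 79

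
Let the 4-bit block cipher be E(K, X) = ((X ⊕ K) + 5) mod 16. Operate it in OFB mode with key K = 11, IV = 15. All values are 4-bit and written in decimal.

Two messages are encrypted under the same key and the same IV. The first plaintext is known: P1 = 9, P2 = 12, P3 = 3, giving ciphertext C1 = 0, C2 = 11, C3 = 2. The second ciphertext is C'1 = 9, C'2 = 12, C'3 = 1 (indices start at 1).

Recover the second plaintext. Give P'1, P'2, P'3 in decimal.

P'1 = 0, P'2 = 11, P'3 = 0

In OFB with a reused IV, both messages share the same keystream S_i, so C_i ⊕ C'_i = P_i ⊕ P'_i and thus P'_i = P_i ⊕ C_i ⊕ C'_i.
P'1: 9 ⊕ 0 ⊕ 9 = 0.
P'2: 12 ⊕ 11 ⊕ 12 = 11.
P'3: 3 ⊕ 2 ⊕ 1 = 0.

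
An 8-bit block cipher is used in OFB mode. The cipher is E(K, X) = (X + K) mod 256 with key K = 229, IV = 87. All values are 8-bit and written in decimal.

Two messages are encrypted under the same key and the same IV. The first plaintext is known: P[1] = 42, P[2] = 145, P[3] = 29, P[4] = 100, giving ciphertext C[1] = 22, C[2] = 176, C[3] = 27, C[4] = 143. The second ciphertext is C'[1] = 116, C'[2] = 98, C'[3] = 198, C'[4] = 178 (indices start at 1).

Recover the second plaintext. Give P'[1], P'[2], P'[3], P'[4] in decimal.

In OFB with a reused IV, both messages share the same keystream S_i, so C_i ⊕ C'_i = P_i ⊕ P'_i and thus P'_i = P_i ⊕ C_i ⊕ C'_i.
P'[1]: 42 ⊕ 22 ⊕ 116 = 72.
P'[2]: 145 ⊕ 176 ⊕ 98 = 67.
P'[3]: 29 ⊕ 27 ⊕ 198 = 192.
P'[4]: 100 ⊕ 143 ⊕ 178 = 89.

P'[1] = 72, P'[2] = 67, P'[3] = 192, P'[4] = 89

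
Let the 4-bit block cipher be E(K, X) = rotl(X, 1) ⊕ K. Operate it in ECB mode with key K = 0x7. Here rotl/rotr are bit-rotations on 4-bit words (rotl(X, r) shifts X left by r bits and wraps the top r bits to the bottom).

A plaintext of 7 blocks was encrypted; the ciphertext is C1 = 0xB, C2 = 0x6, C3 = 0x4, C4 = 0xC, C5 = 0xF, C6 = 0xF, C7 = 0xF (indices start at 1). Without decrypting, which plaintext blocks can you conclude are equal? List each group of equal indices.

P5 = P6 = P7

ECB encrypts each block independently with the same key, so equal ciphertext blocks imply equal plaintext blocks.
C5 = C6 = C7 = 0xF, so P5 = P6 = P7.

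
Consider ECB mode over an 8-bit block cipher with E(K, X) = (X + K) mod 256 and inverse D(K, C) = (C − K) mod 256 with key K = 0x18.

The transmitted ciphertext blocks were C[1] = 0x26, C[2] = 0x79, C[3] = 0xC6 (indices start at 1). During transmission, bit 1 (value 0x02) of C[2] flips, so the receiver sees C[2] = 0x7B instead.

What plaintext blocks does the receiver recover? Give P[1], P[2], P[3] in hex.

ECB decryption: P_i = D(K, C_i).
Only C[2] changed, to 0x7B. In ECB, a change in C_i affects only P_i. Decrypting the received ciphertext:
P[1]: D(K, 0x26) = 0x0E.
P[2]: D(K, 0x7B) = 0x63.
P[3]: D(K, 0xC6) = 0xAE.
Blocks that differ from the original plaintext: P[2].

P[1] = 0x0E, P[2] = 0x63, P[3] = 0xAE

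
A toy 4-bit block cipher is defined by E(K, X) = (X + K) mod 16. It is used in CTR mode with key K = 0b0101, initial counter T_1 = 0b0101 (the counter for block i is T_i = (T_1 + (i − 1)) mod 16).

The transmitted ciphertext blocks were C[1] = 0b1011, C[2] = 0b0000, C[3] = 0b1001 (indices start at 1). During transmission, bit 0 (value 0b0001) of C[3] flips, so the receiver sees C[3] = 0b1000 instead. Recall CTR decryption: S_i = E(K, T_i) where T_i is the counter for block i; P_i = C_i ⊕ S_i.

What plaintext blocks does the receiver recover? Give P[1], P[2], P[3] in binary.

Only C[3] changed, to 0b1000. In CTR, a change in C_i flips the same bit in P_i only; the keystream is unaffected. Decrypting the received ciphertext:
P[1]: T = 0b0101, S = E(K, T) = 0b1010; 0b1011 ⊕ 0b1010 = 0b0001.
P[2]: T = 0b0110, S = E(K, T) = 0b1011; 0b0000 ⊕ 0b1011 = 0b1011.
P[3]: T = 0b0111, S = E(K, T) = 0b1100; 0b1000 ⊕ 0b1100 = 0b0100.
Blocks that differ from the original plaintext: P[3].

P[1] = 0b0001, P[2] = 0b1011, P[3] = 0b0100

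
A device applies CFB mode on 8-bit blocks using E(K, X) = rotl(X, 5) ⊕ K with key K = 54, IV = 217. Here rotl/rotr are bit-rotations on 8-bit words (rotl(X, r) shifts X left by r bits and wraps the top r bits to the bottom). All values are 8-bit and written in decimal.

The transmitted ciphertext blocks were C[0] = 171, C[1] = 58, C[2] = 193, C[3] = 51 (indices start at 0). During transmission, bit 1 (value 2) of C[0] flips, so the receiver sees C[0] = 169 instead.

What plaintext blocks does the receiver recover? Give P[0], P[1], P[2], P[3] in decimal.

P[0] = 164, P[1] = 57, P[2] = 176, P[3] = 61

CFB decryption: P_i = C_i ⊕ E(K, C_{i−1}), with C_{−1} = IV.
Only C[0] changed, to 169. In CFB, a change in C_i flips the same bit in P_i and garbles P_{i+1}. Decrypting the received ciphertext:
P[0]: E(K, 217) = 13; 169 ⊕ 13 = 164.
P[1]: E(K, 169) = 3; 58 ⊕ 3 = 57.
P[2]: E(K, 58) = 113; 193 ⊕ 113 = 176.
P[3]: E(K, 193) = 14; 51 ⊕ 14 = 61.
Blocks that differ from the original plaintext: P[0], P[1].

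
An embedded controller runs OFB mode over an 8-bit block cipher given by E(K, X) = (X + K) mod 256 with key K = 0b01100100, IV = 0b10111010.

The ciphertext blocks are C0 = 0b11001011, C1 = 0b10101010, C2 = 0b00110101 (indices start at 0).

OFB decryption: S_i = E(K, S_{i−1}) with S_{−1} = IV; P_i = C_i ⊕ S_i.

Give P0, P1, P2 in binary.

P0: S = E(K, 0b10111010) = 0b00011110; 0b11001011 ⊕ 0b00011110 = 0b11010101.
P1: S = E(K, 0b00011110) = 0b10000010; 0b10101010 ⊕ 0b10000010 = 0b00101000.
P2: S = E(K, 0b10000010) = 0b11100110; 0b00110101 ⊕ 0b11100110 = 0b11010011.

P0 = 0b11010101, P1 = 0b00101000, P2 = 0b11010011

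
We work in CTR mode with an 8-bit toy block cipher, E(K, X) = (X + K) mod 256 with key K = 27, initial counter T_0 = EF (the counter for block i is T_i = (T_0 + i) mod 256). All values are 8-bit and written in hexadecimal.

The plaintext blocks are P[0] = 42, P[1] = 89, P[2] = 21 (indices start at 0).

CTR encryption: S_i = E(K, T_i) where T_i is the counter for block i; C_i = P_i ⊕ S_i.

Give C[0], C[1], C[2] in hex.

C[0]: T = EF, S = E(K, T) = 16; 42 ⊕ 16 = 54.
C[1]: T = F0, S = E(K, T) = 17; 89 ⊕ 17 = 9E.
C[2]: T = F1, S = E(K, T) = 18; 21 ⊕ 18 = 39.

C[0] = 54, C[1] = 9E, C[2] = 39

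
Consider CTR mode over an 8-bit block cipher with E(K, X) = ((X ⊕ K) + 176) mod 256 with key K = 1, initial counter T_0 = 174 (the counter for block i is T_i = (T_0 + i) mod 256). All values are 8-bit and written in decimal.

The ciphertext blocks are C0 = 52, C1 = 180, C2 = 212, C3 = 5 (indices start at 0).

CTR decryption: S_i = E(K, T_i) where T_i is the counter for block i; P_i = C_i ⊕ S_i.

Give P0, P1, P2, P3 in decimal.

P0 = 107, P1 = 234, P2 = 181, P3 = 101

P0: T = 174, S = E(K, T) = 95; 52 ⊕ 95 = 107.
P1: T = 175, S = E(K, T) = 94; 180 ⊕ 94 = 234.
P2: T = 176, S = E(K, T) = 97; 212 ⊕ 97 = 181.
P3: T = 177, S = E(K, T) = 96; 5 ⊕ 96 = 101.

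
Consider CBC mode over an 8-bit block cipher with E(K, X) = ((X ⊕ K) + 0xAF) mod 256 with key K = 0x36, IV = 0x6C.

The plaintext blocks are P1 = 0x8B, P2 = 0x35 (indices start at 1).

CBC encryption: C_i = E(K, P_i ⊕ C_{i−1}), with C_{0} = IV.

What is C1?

C1: P1 ⊕ 0x6C = 0xE7; E(K, 0xE7) = 0x80.

C1 = 0x80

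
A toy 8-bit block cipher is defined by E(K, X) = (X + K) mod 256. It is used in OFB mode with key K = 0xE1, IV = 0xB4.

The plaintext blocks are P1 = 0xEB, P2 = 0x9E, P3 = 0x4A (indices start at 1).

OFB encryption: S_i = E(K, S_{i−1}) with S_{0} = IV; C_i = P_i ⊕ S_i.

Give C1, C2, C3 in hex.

C1: S = E(K, 0xB4) = 0x95; 0xEB ⊕ 0x95 = 0x7E.
C2: S = E(K, 0x95) = 0x76; 0x9E ⊕ 0x76 = 0xE8.
C3: S = E(K, 0x76) = 0x57; 0x4A ⊕ 0x57 = 0x1D.

C1 = 0x7E, C2 = 0xE8, C3 = 0x1D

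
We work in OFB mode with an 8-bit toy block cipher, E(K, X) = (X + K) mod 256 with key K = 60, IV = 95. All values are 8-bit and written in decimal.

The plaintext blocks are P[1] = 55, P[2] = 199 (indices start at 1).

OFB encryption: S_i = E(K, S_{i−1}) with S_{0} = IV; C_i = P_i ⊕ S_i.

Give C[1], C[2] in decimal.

C[1] = 172, C[2] = 16

C[1]: S = E(K, 95) = 155; 55 ⊕ 155 = 172.
C[2]: S = E(K, 155) = 215; 199 ⊕ 215 = 16.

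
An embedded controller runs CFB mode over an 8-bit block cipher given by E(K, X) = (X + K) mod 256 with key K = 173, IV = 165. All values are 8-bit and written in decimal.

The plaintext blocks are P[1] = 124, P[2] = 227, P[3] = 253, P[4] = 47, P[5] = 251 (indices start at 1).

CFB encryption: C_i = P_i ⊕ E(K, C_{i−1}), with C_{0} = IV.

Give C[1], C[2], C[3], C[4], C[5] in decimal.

C[1] = 46, C[2] = 56, C[3] = 24, C[4] = 234, C[5] = 108

C[1]: E(K, 165) = 82; 124 ⊕ 82 = 46.
C[2]: E(K, 46) = 219; 227 ⊕ 219 = 56.
C[3]: E(K, 56) = 229; 253 ⊕ 229 = 24.
C[4]: E(K, 24) = 197; 47 ⊕ 197 = 234.
C[5]: E(K, 234) = 151; 251 ⊕ 151 = 108.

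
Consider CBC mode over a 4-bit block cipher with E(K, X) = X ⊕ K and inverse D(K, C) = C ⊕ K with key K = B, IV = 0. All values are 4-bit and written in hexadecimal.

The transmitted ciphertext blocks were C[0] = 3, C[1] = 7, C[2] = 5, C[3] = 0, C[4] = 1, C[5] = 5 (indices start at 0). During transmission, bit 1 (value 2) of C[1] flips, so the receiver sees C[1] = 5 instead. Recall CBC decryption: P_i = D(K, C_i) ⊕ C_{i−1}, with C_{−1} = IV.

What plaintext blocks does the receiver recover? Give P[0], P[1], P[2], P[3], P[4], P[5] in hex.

P[0] = 8, P[1] = D, P[2] = B, P[3] = E, P[4] = A, P[5] = F

Only C[1] changed, to 5. In CBC, a change in C_i garbles P_i and flips the same bit in P_{i+1}. Decrypting the received ciphertext:
P[0]: D(K, 3) = 8; 8 ⊕ 0 = 8.
P[1]: D(K, 5) = E; E ⊕ 3 = D.
P[2]: D(K, 5) = E; E ⊕ 5 = B.
P[3]: D(K, 0) = B; B ⊕ 5 = E.
P[4]: D(K, 1) = A; A ⊕ 0 = A.
P[5]: D(K, 5) = E; E ⊕ 1 = F.
Blocks that differ from the original plaintext: P[1], P[2].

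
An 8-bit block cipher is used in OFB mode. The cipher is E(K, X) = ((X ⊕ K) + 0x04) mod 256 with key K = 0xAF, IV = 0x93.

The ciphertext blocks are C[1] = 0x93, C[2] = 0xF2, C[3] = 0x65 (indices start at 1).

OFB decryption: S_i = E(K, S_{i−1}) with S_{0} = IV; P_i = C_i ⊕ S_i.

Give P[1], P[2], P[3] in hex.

P[1]: S = E(K, 0x93) = 0x40; 0x93 ⊕ 0x40 = 0xD3.
P[2]: S = E(K, 0x40) = 0xF3; 0xF2 ⊕ 0xF3 = 0x01.
P[3]: S = E(K, 0xF3) = 0x60; 0x65 ⊕ 0x60 = 0x05.

P[1] = 0xD3, P[2] = 0x01, P[3] = 0x05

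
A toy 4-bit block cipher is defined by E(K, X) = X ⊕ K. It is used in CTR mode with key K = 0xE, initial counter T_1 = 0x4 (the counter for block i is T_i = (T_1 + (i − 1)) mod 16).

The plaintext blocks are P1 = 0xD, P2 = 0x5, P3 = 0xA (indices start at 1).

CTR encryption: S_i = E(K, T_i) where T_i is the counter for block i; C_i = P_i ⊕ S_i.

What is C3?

C3 = 0x2

C1: T = 0x4, S = E(K, T) = 0xA; 0xD ⊕ 0xA = 0x7.
C2: T = 0x5, S = E(K, T) = 0xB; 0x5 ⊕ 0xB = 0xE.
C3: T = 0x6, S = E(K, T) = 0x8; 0xA ⊕ 0x8 = 0x2.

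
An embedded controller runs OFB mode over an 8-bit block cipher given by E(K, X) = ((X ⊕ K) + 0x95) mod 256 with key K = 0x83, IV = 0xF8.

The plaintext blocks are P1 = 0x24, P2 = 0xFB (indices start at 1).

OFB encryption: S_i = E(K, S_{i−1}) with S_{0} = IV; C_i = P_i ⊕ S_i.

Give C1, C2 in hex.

C1 = 0x34, C2 = 0xD3

C1: S = E(K, 0xF8) = 0x10; 0x24 ⊕ 0x10 = 0x34.
C2: S = E(K, 0x10) = 0x28; 0xFB ⊕ 0x28 = 0xD3.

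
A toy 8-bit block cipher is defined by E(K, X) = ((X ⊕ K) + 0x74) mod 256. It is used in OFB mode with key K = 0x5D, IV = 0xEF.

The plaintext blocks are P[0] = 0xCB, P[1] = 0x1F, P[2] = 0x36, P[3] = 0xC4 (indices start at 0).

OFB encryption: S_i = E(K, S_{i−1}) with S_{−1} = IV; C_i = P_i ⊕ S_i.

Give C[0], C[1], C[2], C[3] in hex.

C[0]: S = E(K, 0xEF) = 0x26; 0xCB ⊕ 0x26 = 0xED.
C[1]: S = E(K, 0x26) = 0xEF; 0x1F ⊕ 0xEF = 0xF0.
C[2]: S = E(K, 0xEF) = 0x26; 0x36 ⊕ 0x26 = 0x10.
C[3]: S = E(K, 0x26) = 0xEF; 0xC4 ⊕ 0xEF = 0x2B.

C[0] = 0xED, C[1] = 0xF0, C[2] = 0x10, C[3] = 0x2B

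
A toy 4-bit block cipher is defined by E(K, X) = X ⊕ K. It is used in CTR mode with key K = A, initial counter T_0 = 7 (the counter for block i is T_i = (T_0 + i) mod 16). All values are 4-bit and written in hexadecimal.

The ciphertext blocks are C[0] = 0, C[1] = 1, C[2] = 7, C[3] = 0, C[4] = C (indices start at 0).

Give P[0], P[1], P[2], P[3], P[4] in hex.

P[0] = D, P[1] = 3, P[2] = 4, P[3] = 0, P[4] = D

CTR decryption: S_i = E(K, T_i) where T_i is the counter for block i; P_i = C_i ⊕ S_i.
P[0]: T = 7, S = E(K, T) = D; 0 ⊕ D = D.
P[1]: T = 8, S = E(K, T) = 2; 1 ⊕ 2 = 3.
P[2]: T = 9, S = E(K, T) = 3; 7 ⊕ 3 = 4.
P[3]: T = A, S = E(K, T) = 0; 0 ⊕ 0 = 0.
P[4]: T = B, S = E(K, T) = 1; C ⊕ 1 = D.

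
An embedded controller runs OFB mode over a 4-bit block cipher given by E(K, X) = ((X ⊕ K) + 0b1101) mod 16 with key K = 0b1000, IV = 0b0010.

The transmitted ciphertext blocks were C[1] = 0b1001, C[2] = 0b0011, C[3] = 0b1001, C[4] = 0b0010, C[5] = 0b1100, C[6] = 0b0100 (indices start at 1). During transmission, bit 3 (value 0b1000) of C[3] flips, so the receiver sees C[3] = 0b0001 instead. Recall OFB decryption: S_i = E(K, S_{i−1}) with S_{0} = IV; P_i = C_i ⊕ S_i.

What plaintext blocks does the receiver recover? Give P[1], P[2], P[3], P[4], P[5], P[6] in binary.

Only C[3] changed, to 0b0001. In OFB, a change in C_i flips the same bit in P_i only; the keystream is unaffected. Decrypting the received ciphertext:
P[1]: S = E(K, 0b0010) = 0b0111; 0b1001 ⊕ 0b0111 = 0b1110.
P[2]: S = E(K, 0b0111) = 0b1100; 0b0011 ⊕ 0b1100 = 0b1111.
P[3]: S = E(K, 0b1100) = 0b0001; 0b0001 ⊕ 0b0001 = 0b0000.
P[4]: S = E(K, 0b0001) = 0b0110; 0b0010 ⊕ 0b0110 = 0b0100.
P[5]: S = E(K, 0b0110) = 0b1011; 0b1100 ⊕ 0b1011 = 0b0111.
P[6]: S = E(K, 0b1011) = 0b0000; 0b0100 ⊕ 0b0000 = 0b0100.
Blocks that differ from the original plaintext: P[3].

P[1] = 0b1110, P[2] = 0b1111, P[3] = 0b0000, P[4] = 0b0100, P[5] = 0b0111, P[6] = 0b0100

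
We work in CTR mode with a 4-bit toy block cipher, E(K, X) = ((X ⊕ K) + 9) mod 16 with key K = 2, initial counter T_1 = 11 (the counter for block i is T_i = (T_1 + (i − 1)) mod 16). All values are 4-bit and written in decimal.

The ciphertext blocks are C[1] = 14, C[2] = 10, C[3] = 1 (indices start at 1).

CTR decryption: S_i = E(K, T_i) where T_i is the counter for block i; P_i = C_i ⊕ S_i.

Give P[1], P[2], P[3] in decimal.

P[1] = 12, P[2] = 13, P[3] = 9

P[1]: T = 11, S = E(K, T) = 2; 14 ⊕ 2 = 12.
P[2]: T = 12, S = E(K, T) = 7; 10 ⊕ 7 = 13.
P[3]: T = 13, S = E(K, T) = 8; 1 ⊕ 8 = 9.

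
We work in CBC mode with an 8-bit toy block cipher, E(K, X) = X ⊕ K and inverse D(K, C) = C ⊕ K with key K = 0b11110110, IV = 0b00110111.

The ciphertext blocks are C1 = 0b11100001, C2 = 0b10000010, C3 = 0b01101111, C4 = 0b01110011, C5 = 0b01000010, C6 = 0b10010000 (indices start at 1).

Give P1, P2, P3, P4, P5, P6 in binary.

P1 = 0b00100000, P2 = 0b10010101, P3 = 0b00011011, P4 = 0b11101010, P5 = 0b11000111, P6 = 0b00100100

CBC decryption: P_i = D(K, C_i) ⊕ C_{i−1}, with C_{0} = IV.
P1: D(K, 0b11100001) = 0b00010111; 0b00010111 ⊕ 0b00110111 = 0b00100000.
P2: D(K, 0b10000010) = 0b01110100; 0b01110100 ⊕ 0b11100001 = 0b10010101.
P3: D(K, 0b01101111) = 0b10011001; 0b10011001 ⊕ 0b10000010 = 0b00011011.
P4: D(K, 0b01110011) = 0b10000101; 0b10000101 ⊕ 0b01101111 = 0b11101010.
P5: D(K, 0b01000010) = 0b10110100; 0b10110100 ⊕ 0b01110011 = 0b11000111.
P6: D(K, 0b10010000) = 0b01100110; 0b01100110 ⊕ 0b01000010 = 0b00100100.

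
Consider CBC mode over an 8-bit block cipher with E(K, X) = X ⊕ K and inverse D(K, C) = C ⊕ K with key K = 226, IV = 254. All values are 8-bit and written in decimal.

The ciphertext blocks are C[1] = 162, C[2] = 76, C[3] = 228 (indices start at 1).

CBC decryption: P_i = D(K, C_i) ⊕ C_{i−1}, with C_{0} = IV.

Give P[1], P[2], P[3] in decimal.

P[1]: D(K, 162) = 64; 64 ⊕ 254 = 190.
P[2]: D(K, 76) = 174; 174 ⊕ 162 = 12.
P[3]: D(K, 228) = 6; 6 ⊕ 76 = 74.

P[1] = 190, P[2] = 12, P[3] = 74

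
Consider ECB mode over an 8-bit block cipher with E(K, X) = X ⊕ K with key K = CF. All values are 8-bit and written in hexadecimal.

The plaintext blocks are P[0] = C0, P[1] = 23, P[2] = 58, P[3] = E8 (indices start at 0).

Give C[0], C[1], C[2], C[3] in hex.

ECB encryption: C_i = E(K, P_i).
C[0]: E(K, C0) = 0F.
C[1]: E(K, 23) = EC.
C[2]: E(K, 58) = 97.
C[3]: E(K, E8) = 27.

C[0] = 0F, C[1] = EC, C[2] = 97, C[3] = 27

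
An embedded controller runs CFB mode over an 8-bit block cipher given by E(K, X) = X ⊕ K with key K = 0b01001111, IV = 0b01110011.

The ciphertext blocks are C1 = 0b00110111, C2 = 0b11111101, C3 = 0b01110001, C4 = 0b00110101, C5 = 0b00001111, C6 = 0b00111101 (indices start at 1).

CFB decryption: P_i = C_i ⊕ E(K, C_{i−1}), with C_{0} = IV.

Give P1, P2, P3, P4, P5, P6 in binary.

P1 = 0b00001011, P2 = 0b10000101, P3 = 0b11000011, P4 = 0b00001011, P5 = 0b01110101, P6 = 0b01111101

P1: E(K, 0b01110011) = 0b00111100; 0b00110111 ⊕ 0b00111100 = 0b00001011.
P2: E(K, 0b00110111) = 0b01111000; 0b11111101 ⊕ 0b01111000 = 0b10000101.
P3: E(K, 0b11111101) = 0b10110010; 0b01110001 ⊕ 0b10110010 = 0b11000011.
P4: E(K, 0b01110001) = 0b00111110; 0b00110101 ⊕ 0b00111110 = 0b00001011.
P5: E(K, 0b00110101) = 0b01111010; 0b00001111 ⊕ 0b01111010 = 0b01110101.
P6: E(K, 0b00001111) = 0b01000000; 0b00111101 ⊕ 0b01000000 = 0b01111101.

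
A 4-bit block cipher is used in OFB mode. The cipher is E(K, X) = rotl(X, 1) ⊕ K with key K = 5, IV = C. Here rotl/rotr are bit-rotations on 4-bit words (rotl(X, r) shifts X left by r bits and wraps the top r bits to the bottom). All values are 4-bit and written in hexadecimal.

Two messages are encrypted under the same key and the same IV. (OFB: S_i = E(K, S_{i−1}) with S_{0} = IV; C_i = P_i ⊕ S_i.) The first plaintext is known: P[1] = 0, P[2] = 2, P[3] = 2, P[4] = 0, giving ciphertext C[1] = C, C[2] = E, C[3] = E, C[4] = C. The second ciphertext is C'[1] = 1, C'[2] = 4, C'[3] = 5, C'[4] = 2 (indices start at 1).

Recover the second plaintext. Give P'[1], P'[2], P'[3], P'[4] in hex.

P'[1] = D, P'[2] = 8, P'[3] = 9, P'[4] = E

In OFB with a reused IV, both messages share the same keystream S_i, so C_i ⊕ C'_i = P_i ⊕ P'_i and thus P'_i = P_i ⊕ C_i ⊕ C'_i.
P'[1]: 0 ⊕ C ⊕ 1 = D.
P'[2]: 2 ⊕ E ⊕ 4 = 8.
P'[3]: 2 ⊕ E ⊕ 5 = 9.
P'[4]: 0 ⊕ C ⊕ 2 = E.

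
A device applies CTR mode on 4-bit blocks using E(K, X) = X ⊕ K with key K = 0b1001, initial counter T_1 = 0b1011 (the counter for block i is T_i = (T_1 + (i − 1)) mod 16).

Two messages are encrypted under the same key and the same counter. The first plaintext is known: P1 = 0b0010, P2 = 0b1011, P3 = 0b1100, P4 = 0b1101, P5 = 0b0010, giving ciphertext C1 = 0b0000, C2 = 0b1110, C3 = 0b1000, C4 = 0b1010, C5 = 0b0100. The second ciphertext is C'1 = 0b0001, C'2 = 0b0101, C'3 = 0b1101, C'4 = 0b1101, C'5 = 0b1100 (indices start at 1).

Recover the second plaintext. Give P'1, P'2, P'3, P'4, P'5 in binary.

In CTR with a reused counter, both messages share the same keystream S_i, so C_i ⊕ C'_i = P_i ⊕ P'_i and thus P'_i = P_i ⊕ C_i ⊕ C'_i.
P'1: 0b0010 ⊕ 0b0000 ⊕ 0b0001 = 0b0011.
P'2: 0b1011 ⊕ 0b1110 ⊕ 0b0101 = 0b0000.
P'3: 0b1100 ⊕ 0b1000 ⊕ 0b1101 = 0b1001.
P'4: 0b1101 ⊕ 0b1010 ⊕ 0b1101 = 0b1010.
P'5: 0b0010 ⊕ 0b0100 ⊕ 0b1100 = 0b1010.

P'1 = 0b0011, P'2 = 0b0000, P'3 = 0b1001, P'4 = 0b1010, P'5 = 0b1010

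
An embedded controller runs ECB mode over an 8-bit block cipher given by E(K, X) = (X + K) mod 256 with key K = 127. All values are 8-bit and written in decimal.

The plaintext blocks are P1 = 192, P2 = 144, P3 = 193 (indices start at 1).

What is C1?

ECB encryption: C_i = E(K, P_i).
C1: E(K, 192) = 63.

C1 = 63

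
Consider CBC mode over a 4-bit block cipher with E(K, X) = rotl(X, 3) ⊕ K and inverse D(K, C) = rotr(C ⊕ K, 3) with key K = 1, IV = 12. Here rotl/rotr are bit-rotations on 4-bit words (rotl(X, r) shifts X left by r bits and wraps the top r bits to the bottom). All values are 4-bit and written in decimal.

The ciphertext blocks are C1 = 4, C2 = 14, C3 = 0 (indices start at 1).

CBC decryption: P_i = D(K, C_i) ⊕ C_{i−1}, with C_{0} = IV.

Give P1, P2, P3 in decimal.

P1 = 6, P2 = 11, P3 = 12

P1: D(K, 4) = 10; 10 ⊕ 12 = 6.
P2: D(K, 14) = 15; 15 ⊕ 4 = 11.
P3: D(K, 0) = 2; 2 ⊕ 14 = 12.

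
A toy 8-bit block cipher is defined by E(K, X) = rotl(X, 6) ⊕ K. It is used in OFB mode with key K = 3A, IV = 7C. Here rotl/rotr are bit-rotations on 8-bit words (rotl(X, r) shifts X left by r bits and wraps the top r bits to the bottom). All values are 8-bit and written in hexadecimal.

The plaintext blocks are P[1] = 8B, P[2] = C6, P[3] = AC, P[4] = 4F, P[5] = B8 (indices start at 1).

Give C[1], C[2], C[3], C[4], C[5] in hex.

OFB encryption: S_i = E(K, S_{i−1}) with S_{0} = IV; C_i = P_i ⊕ S_i.
C[1]: S = E(K, 7C) = 25; 8B ⊕ 25 = AE.
C[2]: S = E(K, 25) = 73; C6 ⊕ 73 = B5.
C[3]: S = E(K, 73) = E6; AC ⊕ E6 = 4A.
C[4]: S = E(K, E6) = 83; 4F ⊕ 83 = CC.
C[5]: S = E(K, 83) = DA; B8 ⊕ DA = 62.

C[1] = AE, C[2] = B5, C[3] = 4A, C[4] = CC, C[5] = 62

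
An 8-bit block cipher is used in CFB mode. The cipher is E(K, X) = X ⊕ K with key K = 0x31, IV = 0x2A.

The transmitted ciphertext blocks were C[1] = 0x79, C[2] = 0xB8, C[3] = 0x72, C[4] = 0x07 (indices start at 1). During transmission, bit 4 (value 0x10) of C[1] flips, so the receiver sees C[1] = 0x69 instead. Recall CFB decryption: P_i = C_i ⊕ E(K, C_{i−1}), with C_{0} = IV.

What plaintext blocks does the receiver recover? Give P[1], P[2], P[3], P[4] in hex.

Only C[1] changed, to 0x69. In CFB, a change in C_i flips the same bit in P_i and garbles P_{i+1}. Decrypting the received ciphertext:
P[1]: E(K, 0x2A) = 0x1B; 0x69 ⊕ 0x1B = 0x72.
P[2]: E(K, 0x69) = 0x58; 0xB8 ⊕ 0x58 = 0xE0.
P[3]: E(K, 0xB8) = 0x89; 0x72 ⊕ 0x89 = 0xFB.
P[4]: E(K, 0x72) = 0x43; 0x07 ⊕ 0x43 = 0x44.
Blocks that differ from the original plaintext: P[1], P[2].

P[1] = 0x72, P[2] = 0xE0, P[3] = 0xFB, P[4] = 0x44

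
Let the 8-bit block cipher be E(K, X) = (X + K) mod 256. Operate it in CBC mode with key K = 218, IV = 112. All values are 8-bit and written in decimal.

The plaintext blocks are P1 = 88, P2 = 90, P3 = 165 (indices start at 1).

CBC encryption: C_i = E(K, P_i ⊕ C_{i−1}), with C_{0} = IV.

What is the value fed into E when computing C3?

151

C1: P1 ⊕ 112 = 40; E(K, 40) = 2.
C2: P2 ⊕ 2 = 88; E(K, 88) = 50.
C3: P3 ⊕ 50 = 151; E(K, 151) = 113.
So the input to E for block 3 is 151.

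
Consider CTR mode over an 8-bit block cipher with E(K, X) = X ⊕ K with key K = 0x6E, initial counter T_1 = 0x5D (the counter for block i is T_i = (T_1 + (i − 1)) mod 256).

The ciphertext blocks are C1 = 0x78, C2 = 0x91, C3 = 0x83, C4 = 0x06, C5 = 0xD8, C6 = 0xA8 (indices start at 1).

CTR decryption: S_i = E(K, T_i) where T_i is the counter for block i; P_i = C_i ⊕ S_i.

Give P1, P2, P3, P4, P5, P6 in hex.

P1 = 0x4B, P2 = 0xA1, P3 = 0xB2, P4 = 0x08, P5 = 0xD7, P6 = 0xA4

P1: T = 0x5D, S = E(K, T) = 0x33; 0x78 ⊕ 0x33 = 0x4B.
P2: T = 0x5E, S = E(K, T) = 0x30; 0x91 ⊕ 0x30 = 0xA1.
P3: T = 0x5F, S = E(K, T) = 0x31; 0x83 ⊕ 0x31 = 0xB2.
P4: T = 0x60, S = E(K, T) = 0x0E; 0x06 ⊕ 0x0E = 0x08.
P5: T = 0x61, S = E(K, T) = 0x0F; 0xD8 ⊕ 0x0F = 0xD7.
P6: T = 0x62, S = E(K, T) = 0x0C; 0xA8 ⊕ 0x0C = 0xA4.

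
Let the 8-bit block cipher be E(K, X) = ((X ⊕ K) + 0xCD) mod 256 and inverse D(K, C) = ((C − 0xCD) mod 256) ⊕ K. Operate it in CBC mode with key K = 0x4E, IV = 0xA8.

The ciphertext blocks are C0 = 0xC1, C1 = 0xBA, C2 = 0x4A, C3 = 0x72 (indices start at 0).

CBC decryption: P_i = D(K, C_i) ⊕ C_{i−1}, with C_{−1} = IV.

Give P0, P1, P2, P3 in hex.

P0: D(K, 0xC1) = 0xBA; 0xBA ⊕ 0xA8 = 0x12.
P1: D(K, 0xBA) = 0xA3; 0xA3 ⊕ 0xC1 = 0x62.
P2: D(K, 0x4A) = 0x33; 0x33 ⊕ 0xBA = 0x89.
P3: D(K, 0x72) = 0xEB; 0xEB ⊕ 0x4A = 0xA1.

P0 = 0x12, P1 = 0x62, P2 = 0x89, P3 = 0xA1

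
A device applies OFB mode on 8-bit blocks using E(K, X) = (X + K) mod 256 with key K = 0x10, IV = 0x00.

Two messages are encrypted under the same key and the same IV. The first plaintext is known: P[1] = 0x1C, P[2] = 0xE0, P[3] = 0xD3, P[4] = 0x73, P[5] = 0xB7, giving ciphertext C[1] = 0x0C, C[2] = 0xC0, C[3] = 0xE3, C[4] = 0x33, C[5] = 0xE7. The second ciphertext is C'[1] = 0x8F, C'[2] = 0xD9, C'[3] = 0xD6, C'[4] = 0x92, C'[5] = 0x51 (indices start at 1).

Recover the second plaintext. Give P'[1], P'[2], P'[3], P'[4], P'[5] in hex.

In OFB with a reused IV, both messages share the same keystream S_i, so C_i ⊕ C'_i = P_i ⊕ P'_i and thus P'_i = P_i ⊕ C_i ⊕ C'_i.
P'[1]: 0x1C ⊕ 0x0C ⊕ 0x8F = 0x9F.
P'[2]: 0xE0 ⊕ 0xC0 ⊕ 0xD9 = 0xF9.
P'[3]: 0xD3 ⊕ 0xE3 ⊕ 0xD6 = 0xE6.
P'[4]: 0x73 ⊕ 0x33 ⊕ 0x92 = 0xD2.
P'[5]: 0xB7 ⊕ 0xE7 ⊕ 0x51 = 0x01.

P'[1] = 0x9F, P'[2] = 0xF9, P'[3] = 0xE6, P'[4] = 0xD2, P'[5] = 0x01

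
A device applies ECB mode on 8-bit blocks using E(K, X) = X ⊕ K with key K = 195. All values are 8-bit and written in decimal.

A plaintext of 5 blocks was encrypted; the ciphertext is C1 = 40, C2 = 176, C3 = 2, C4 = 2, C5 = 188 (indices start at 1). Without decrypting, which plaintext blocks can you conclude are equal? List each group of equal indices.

ECB encrypts each block independently with the same key, so equal ciphertext blocks imply equal plaintext blocks.
C3 = C4 = 2, so P3 = P4.

P3 = P4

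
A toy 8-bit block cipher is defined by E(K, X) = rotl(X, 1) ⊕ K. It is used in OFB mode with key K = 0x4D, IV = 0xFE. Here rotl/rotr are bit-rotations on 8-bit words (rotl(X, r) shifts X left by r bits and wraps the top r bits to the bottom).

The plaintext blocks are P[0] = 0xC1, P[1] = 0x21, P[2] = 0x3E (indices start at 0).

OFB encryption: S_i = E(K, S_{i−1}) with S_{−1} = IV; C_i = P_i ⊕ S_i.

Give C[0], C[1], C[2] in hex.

C[0] = 0x71, C[1] = 0x0D, C[2] = 0x2B

C[0]: S = E(K, 0xFE) = 0xB0; 0xC1 ⊕ 0xB0 = 0x71.
C[1]: S = E(K, 0xB0) = 0x2C; 0x21 ⊕ 0x2C = 0x0D.
C[2]: S = E(K, 0x2C) = 0x15; 0x3E ⊕ 0x15 = 0x2B.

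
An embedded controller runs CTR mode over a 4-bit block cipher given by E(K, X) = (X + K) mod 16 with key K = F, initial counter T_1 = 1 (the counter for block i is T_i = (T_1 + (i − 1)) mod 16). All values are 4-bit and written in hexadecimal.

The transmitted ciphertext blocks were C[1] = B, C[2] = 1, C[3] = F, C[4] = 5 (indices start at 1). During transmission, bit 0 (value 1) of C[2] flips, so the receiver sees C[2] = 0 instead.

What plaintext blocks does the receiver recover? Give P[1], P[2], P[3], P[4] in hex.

CTR decryption: S_i = E(K, T_i) where T_i is the counter for block i; P_i = C_i ⊕ S_i.
Only C[2] changed, to 0. In CTR, a change in C_i flips the same bit in P_i only; the keystream is unaffected. Decrypting the received ciphertext:
P[1]: T = 1, S = E(K, T) = 0; B ⊕ 0 = B.
P[2]: T = 2, S = E(K, T) = 1; 0 ⊕ 1 = 1.
P[3]: T = 3, S = E(K, T) = 2; F ⊕ 2 = D.
P[4]: T = 4, S = E(K, T) = 3; 5 ⊕ 3 = 6.
Blocks that differ from the original plaintext: P[2].

P[1] = B, P[2] = 1, P[3] = D, P[4] = 6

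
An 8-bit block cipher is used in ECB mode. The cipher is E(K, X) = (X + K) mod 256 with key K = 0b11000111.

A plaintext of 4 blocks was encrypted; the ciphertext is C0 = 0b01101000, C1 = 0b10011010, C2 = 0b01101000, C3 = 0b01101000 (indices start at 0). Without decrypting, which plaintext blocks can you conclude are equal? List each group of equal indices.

ECB encrypts each block independently with the same key, so equal ciphertext blocks imply equal plaintext blocks.
C0 = C2 = C3 = 0b01101000, so P0 = P2 = P3.

P0 = P2 = P3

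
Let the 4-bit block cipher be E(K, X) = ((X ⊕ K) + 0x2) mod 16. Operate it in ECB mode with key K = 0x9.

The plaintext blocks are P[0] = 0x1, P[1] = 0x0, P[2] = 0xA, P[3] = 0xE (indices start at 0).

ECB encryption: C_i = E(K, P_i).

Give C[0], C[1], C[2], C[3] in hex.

C[0]: E(K, 0x1) = 0xA.
C[1]: E(K, 0x0) = 0xB.
C[2]: E(K, 0xA) = 0x5.
C[3]: E(K, 0xE) = 0x9.

C[0] = 0xA, C[1] = 0xB, C[2] = 0x5, C[3] = 0x9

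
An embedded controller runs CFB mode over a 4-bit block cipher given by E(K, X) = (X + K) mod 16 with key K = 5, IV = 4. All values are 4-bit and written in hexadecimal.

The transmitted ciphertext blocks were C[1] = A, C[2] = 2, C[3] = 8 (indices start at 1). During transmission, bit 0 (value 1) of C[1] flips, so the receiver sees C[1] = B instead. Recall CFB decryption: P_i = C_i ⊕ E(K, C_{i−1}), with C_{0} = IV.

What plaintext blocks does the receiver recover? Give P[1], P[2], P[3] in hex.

P[1] = 2, P[2] = 2, P[3] = F

Only C[1] changed, to B. In CFB, a change in C_i flips the same bit in P_i and garbles P_{i+1}. Decrypting the received ciphertext:
P[1]: E(K, 4) = 9; B ⊕ 9 = 2.
P[2]: E(K, B) = 0; 2 ⊕ 0 = 2.
P[3]: E(K, 2) = 7; 8 ⊕ 7 = F.
Blocks that differ from the original plaintext: P[1], P[2].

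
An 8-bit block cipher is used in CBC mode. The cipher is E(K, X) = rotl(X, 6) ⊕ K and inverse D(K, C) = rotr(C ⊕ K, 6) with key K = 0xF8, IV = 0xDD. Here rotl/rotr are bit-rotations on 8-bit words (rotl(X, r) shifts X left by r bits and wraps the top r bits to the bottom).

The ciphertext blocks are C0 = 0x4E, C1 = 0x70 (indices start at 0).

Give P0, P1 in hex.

P0 = 0x07, P1 = 0x6C

CBC decryption: P_i = D(K, C_i) ⊕ C_{i−1}, with C_{−1} = IV.
P0: D(K, 0x4E) = 0xDA; 0xDA ⊕ 0xDD = 0x07.
P1: D(K, 0x70) = 0x22; 0x22 ⊕ 0x4E = 0x6C.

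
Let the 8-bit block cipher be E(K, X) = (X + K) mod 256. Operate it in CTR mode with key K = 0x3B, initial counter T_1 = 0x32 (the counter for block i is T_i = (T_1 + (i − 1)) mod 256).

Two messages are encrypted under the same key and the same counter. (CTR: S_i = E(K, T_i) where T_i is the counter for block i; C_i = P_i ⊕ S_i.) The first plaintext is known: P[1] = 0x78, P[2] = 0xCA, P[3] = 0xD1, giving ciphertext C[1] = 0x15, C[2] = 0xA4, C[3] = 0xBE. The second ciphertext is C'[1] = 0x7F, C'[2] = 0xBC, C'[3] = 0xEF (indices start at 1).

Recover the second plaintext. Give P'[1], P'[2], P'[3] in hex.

In CTR with a reused counter, both messages share the same keystream S_i, so C_i ⊕ C'_i = P_i ⊕ P'_i and thus P'_i = P_i ⊕ C_i ⊕ C'_i.
P'[1]: 0x78 ⊕ 0x15 ⊕ 0x7F = 0x12.
P'[2]: 0xCA ⊕ 0xA4 ⊕ 0xBC = 0xD2.
P'[3]: 0xD1 ⊕ 0xBE ⊕ 0xEF = 0x80.

P'[1] = 0x12, P'[2] = 0xD2, P'[3] = 0x80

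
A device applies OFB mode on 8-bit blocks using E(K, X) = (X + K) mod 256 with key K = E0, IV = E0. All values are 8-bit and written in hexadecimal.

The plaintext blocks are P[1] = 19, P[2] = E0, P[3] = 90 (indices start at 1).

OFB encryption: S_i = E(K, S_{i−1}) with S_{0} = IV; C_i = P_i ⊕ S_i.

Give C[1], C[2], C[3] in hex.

C[1] = D9, C[2] = 40, C[3] = 10

C[1]: S = E(K, E0) = C0; 19 ⊕ C0 = D9.
C[2]: S = E(K, C0) = A0; E0 ⊕ A0 = 40.
C[3]: S = E(K, A0) = 80; 90 ⊕ 80 = 10.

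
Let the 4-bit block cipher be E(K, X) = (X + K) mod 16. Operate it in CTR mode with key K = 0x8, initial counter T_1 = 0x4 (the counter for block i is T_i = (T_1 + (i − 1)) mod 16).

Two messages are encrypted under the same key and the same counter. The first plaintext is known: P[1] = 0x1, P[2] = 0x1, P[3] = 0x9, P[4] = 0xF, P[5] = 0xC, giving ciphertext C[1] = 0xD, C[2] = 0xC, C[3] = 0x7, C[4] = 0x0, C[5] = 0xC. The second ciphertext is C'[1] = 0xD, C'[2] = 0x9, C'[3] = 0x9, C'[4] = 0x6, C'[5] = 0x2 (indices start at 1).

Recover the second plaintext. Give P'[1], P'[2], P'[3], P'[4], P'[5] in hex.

P'[1] = 0x1, P'[2] = 0x4, P'[3] = 0x7, P'[4] = 0x9, P'[5] = 0x2

In CTR with a reused counter, both messages share the same keystream S_i, so C_i ⊕ C'_i = P_i ⊕ P'_i and thus P'_i = P_i ⊕ C_i ⊕ C'_i.
P'[1]: 0x1 ⊕ 0xD ⊕ 0xD = 0x1.
P'[2]: 0x1 ⊕ 0xC ⊕ 0x9 = 0x4.
P'[3]: 0x9 ⊕ 0x7 ⊕ 0x9 = 0x7.
P'[4]: 0xF ⊕ 0x0 ⊕ 0x6 = 0x9.
P'[5]: 0xC ⊕ 0xC ⊕ 0x2 = 0x2.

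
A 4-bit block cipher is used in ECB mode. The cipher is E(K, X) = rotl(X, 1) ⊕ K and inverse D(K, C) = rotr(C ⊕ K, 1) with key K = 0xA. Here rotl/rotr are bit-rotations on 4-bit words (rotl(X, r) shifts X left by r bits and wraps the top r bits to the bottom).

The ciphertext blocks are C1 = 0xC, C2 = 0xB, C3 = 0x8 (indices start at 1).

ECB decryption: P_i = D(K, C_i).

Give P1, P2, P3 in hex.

P1 = 0x3, P2 = 0x8, P3 = 0x1

P1: D(K, 0xC) = 0x3.
P2: D(K, 0xB) = 0x8.
P3: D(K, 0x8) = 0x1.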